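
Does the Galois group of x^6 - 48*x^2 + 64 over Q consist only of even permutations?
No

The polynomial is irreducible of degree 6 over Q. Its discriminant is -450868486864896, which is not a perfect square. A Galois group lies in the alternating group exactly when the discriminant is a square in Q, so the Galois group (A_4 x C_2) is not contained in A_6.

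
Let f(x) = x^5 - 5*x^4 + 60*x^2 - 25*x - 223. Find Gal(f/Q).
5T2: D_5

The polynomial f is an irreducible quintic over Q, so G = Gal(f/Q) is a transitive subgroup of S_5: one of C_5 (5T1, order 5), D_5 (5T2, order 10), F_20 (5T3, order 20), A_5 (5T4, order 60) or S_5 (5T5, order 120). The discriminant of f is 1327104000000 = 1152000^2, a perfect square, so G is contained in A_5. The transitive groups of degree 5 contained in A_5 are: C_5 (5T1, order 5), D_5 (5T2, order 10), A_5 (5T4, order 60). By Dedekind's theorem, for a prime p not dividing disc(f) the degrees of the irreducible factors of f mod p form the cycle type of an element of G. Factoring f modulo the 23 such primes p <= 101 (skipping 2, 3, 5, which divide the discriminant), each new pattern first appears at: mod 7: f = (x^5 + 2x^4 + 4x^2 + 3x + 1), pattern 5; mod 17: f = (x + 10)(x^2 + 5x + 9)(x^2 + 14x + 3), pattern 2+2+1. No other pattern occurs in this range, so the set of observed cycle types is {5, 2+2+1}. The candidates containing elements of all these cycle types are D_5 (5T2) of order 10, A_5 (5T4) of order 60; the others are excluded. The observed types are precisely the cycle types that occur in D_5 (5T2) (apart from the identity). Each of the other remaining candidates has further cycle types, and by the Chebotarev density theorem the matching factorization patterns would occur for a proportion of primes equal to their share of the group: A_5 (5T4) additionally contains elements of type 3+1+1 (20 of its 60 elements, about 33% of primes). None of the 23 primes tested shows any such pattern (for each of these groups the chance of that is below 10^-4), which rules them out. Hence G = D_5 (5T2), of order 10.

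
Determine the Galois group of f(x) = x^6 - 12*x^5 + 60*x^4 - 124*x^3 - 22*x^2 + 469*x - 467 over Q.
S_6 (order 720)

The polynomial f is an irreducible sextic over Q, so G = Gal(f/Q) is one of the 16 transitive subgroups 6T1, ..., 6T16 of S_6. The discriminant of f is 1819237778456309, which is not a perfect square, so G is not contained in A_6. The transitive groups of degree 6 not contained in A_6 are: C_6 (6T1, order 6), S_3 (6T2, order 6), D_6 (6T3, order 12), C_3 x S_3 (6T5, order 18), A_4 x C_2 (6T6, order 24), S_4 (6T8, order 24), S_3 x S_3 (6T9, order 36), S_4 x C_2 (6T11, order 48), (S_3 x S_3) : C_2 (6T13, order 72), PGL(2,5) (6T14, order 120), S_6 (6T16, order 720). By Dedekind's theorem, for a prime p not dividing disc(f) the degrees of the irreducible factors of f mod p form the cycle type of an element of G. Factoring f modulo the 4 such primes p <= 7, each new pattern first appears at: mod 2: f = (x^6 + x + 1), pattern 6; mod 5: f = (x + 4)(x^5 + 4x^4 + 4x^3 + 3x + 2), pattern 5+1; mod 7: f = (x^2 + x + 4)(x^4 + x^3 + 6x^2 + 6x + 4), pattern 4+2. No other pattern occurs in this range, so the set of observed cycle types is {6, 5+1, 4+2}. Among the candidates above, the only group containing elements of all these cycle types is S_6 (6T16); every other candidate lacks at least one of them. Hence G = S_6 (6T16), of order 720.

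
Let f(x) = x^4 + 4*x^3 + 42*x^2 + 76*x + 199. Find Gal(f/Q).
C_4, the cyclic group of order 4

The polynomial is an irreducible quartic over Q and its discriminant is 1088391168, which is not a perfect square, so the Galois group is not contained in A_4. The resolvent cubic y^3 - 42*y^2 - 492*y + 24472 has exactly one rational root, so the Galois group is C_4 or D_4. The quartic becomes reducible over Q(sqrt(disc)), so the group is C_4.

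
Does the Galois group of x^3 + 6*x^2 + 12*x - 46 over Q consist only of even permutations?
No

The polynomial is irreducible of degree 3 over Q. Its discriminant is -78732, which is not a perfect square. A Galois group lies in the alternating group exactly when the discriminant is a square in Q, so the Galois group (S_3) is not contained in A_3.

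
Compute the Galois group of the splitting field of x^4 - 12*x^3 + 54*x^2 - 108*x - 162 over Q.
The polynomial is an irreducible quartic over Q and its discriminant is -3673320192, which is not a perfect square, so the Galois group is not contained in A_4. The resolvent cubic y^3 - 54*y^2 + 1944*y - 23328 has exactly one rational root, so the Galois group is C_4 or D_4. The quartic remains irreducible over Q(sqrt(disc)), so the group is D_4.

D_4 (order 8)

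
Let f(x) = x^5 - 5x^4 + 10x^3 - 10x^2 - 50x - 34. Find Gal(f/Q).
The polynomial f is an irreducible quintic over Q, so G = Gal(f/Q) is a transitive subgroup of S_5: one of C_5 (5T1, order 5), D_5 (5T2, order 10), F_20 (5T3, order 20), A_5 (5T4, order 60) or S_5 (5T5, order 120). The discriminant of f is 58564000000 = 242000^2, a perfect square, so G is contained in A_5. The transitive groups of degree 5 contained in A_5 are: C_5 (5T1, order 5), D_5 (5T2, order 10), A_5 (5T4, order 60). By Dedekind's theorem, for a prime p not dividing disc(f) the degrees of the irreducible factors of f mod p form the cycle type of an element of G. Factoring f modulo the 3 such primes p <= 13 (skipping 2, 5, 11, which divide the discriminant), each new pattern first appears at: mod 3: f = (x^5 + x^4 + x^3 + 2x^2 + x + 2), pattern 5; mod 13: f = (x + 4)(x + 6)(x^3 + 11x^2 + 6x + 4), pattern 3+1+1. No other pattern occurs in this range, so the set of observed cycle types is {5, 3+1+1}. Among the candidates above, the only group containing elements of all these cycle types is A_5 (5T4) — each of C_5 (5T1), D_5 (5T2) lacks at least one of them. Hence G = A_5 (5T4), of order 60.

A_5 (also written A5)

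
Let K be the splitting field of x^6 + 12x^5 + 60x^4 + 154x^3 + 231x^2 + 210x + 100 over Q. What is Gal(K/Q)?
The polynomial f is an irreducible sextic over Q, so G = Gal(f/Q) is one of the 16 transitive subgroups 6T1, ..., 6T16 of S_6. The discriminant of f is -1160950579200, which is not a perfect square, so G is not contained in A_6. The transitive groups of degree 6 not contained in A_6 are: C_6 (6T1, order 6), S_3 (6T2, order 6), D_6 (6T3, order 12), C_3 x S_3 (6T5, order 18), A_4 x C_2 (6T6, order 24), S_4 (6T8, order 24), S_3 x S_3 (6T9, order 36), S_4 x C_2 (6T11, order 48), (S_3 x S_3) : C_2 (6T13, order 72), PGL(2,5) (6T14, order 120), S_6 (6T16, order 720). By Dedekind's theorem, for a prime p not dividing disc(f) the degrees of the irreducible factors of f mod p form the cycle type of an element of G. Factoring f modulo the 23 such primes p <= 101 (skipping 2, 3, 5, which divide the discriminant), each new pattern first appears at: mod 7: f = (x^3 + 6x^2 + 4x + 1)(x^3 + 6x^2 + 6x + 2), pattern 3+3; mod 11: f = (x^2 + 6x + 2)(x^2 + 8x + 3)(x^2 + 9x + 2), pattern 2+2+2; mod 61: f = (x + 8)(x + 14)(x + 16)(x + 20)(x + 37)(x + 39), pattern 1+1+1+1+1+1. No other pattern occurs in this range, so the set of observed cycle types is {3+3, 2+2+2, 1+1+1+1+1+1}. The candidates containing elements of all these cycle types are C_6 (6T1) of order 6, S_3 (6T2) of order 6, D_6 (6T3) of order 12, C_3 x S_3 (6T5) of order 18, A_4 x C_2 (6T6) of order 24, S_4 (6T8) of order 24, S_3 x S_3 (6T9) of order 36, S_4 x C_2 (6T11) of order 48, (S_3 x S_3) : C_2 (6T13) of order 72, PGL(2,5) (6T14) of order 120, S_6 (6T16) of order 720; the others are excluded. The observed types are precisely the cycle types that occur in S_3 (6T2). Each of the other remaining candidates has further cycle types, and by the Chebotarev density theorem the matching factorization patterns would occur for a proportion of primes equal to their share of the group: C_6 (6T1) additionally contains elements of type 6 (2 of its 6 elements, about 33% of primes); D_6 (6T3) additionally contains elements of type 6, 2+2+1+1 (5 of its 12 elements, about 42% of primes); C_3 x S_3 (6T5) additionally contains elements of type 6, 3+1+1+1 (10 of its 18 elements, about 56% of primes); A_4 x C_2 (6T6) additionally contains elements of type 6, 2+2+1+1, 2+1+1+1+1 (14 of its 24 elements, about 58% of primes); S_4 (6T8) additionally contains elements of type 4+1+1, 2+2+1+1 (9 of its 24 elements, about 38% of primes); S_3 x S_3 (6T9) additionally contains elements of type 6, 3+1+1+1, 2+2+1+1 (25 of its 36 elements, about 69% of primes); S_4 x C_2 (6T11) additionally contains elements of type 6, 4+2, 4+1+1, 2+2+1+1, 2+1+1+1+1 (32 of its 48 elements, about 67% of primes); (S_3 x S_3) : C_2 (6T13) additionally contains elements of type 6, 4+2, 3+2+1, 3+1+1+1, 2+2+1+1, 2+1+1+1+1 (61 of its 72 elements, about 85% of primes); PGL(2,5) (6T14) additionally contains elements of type 6, 5+1, 4+1+1, 2+2+1+1 (89 of its 120 elements, about 74% of primes); S_6 (6T16) additionally contains elements of type 6, 5+1, 4+2, 4+1+1, 3+2+1, 3+1+1+1, 2+2+1+1, 2+1+1+1+1 (664 of its 720 elements, about 92% of primes). None of the 23 primes tested shows any such pattern (for each of these groups the chance of that is below 10^-4), which rules them out. Hence G = S_3 (6T2), of order 6.

S_3 (order 6)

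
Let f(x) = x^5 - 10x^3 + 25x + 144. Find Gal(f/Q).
D_5 (order 10)

The polynomial f is an irreducible quintic over Q, so G = Gal(f/Q) is a transitive subgroup of S_5: one of C_5 (5T1, order 5), D_5 (5T2, order 10), F_20 (5T3, order 20), A_5 (5T4, order 60) or S_5 (5T5, order 120). The discriminant of f is 1327104000000 = 1152000^2, a perfect square, so G is contained in A_5. The transitive groups of degree 5 contained in A_5 are: C_5 (5T1, order 5), D_5 (5T2, order 10), A_5 (5T4, order 60). By Dedekind's theorem, for a prime p not dividing disc(f) the degrees of the irreducible factors of f mod p form the cycle type of an element of G. Factoring f modulo the 23 such primes p <= 101 (skipping 2, 3, 5, which divide the discriminant), each new pattern first appears at: mod 7: f = (x^5 + 4x^3 + 4x + 4), pattern 5; mod 17: f = (x + 4)(x^2 + 14x + 1)(x^2 + 16x + 2), pattern 2+2+1. No other pattern occurs in this range, so the set of observed cycle types is {5, 2+2+1}. The candidates containing elements of all these cycle types are D_5 (5T2) of order 10, A_5 (5T4) of order 60; the others are excluded. The observed types are precisely the cycle types that occur in D_5 (5T2) (apart from the identity). Each of the other remaining candidates has further cycle types, and by the Chebotarev density theorem the matching factorization patterns would occur for a proportion of primes equal to their share of the group: A_5 (5T4) additionally contains elements of type 3+1+1 (20 of its 60 elements, about 33% of primes). None of the 23 primes tested shows any such pattern (for each of these groups the chance of that is below 10^-4), which rules them out. Hence G = D_5 (5T2), of order 10.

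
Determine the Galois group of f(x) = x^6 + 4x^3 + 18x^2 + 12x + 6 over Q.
D_6 (order 12)

The polynomial f is an irreducible sextic over Q, so G = Gal(f/Q) is one of the 16 transitive subgroups 6T1, ..., 6T16 of S_6. The discriminant of f is -37744330752, which is not a perfect square, so G is not contained in A_6. The transitive groups of degree 6 not contained in A_6 are: C_6 (6T1, order 6), S_3 (6T2, order 6), D_6 (6T3, order 12), C_3 x S_3 (6T5, order 18), A_4 x C_2 (6T6, order 24), S_4 (6T8, order 24), S_3 x S_3 (6T9, order 36), S_4 x C_2 (6T11, order 48), (S_3 x S_3) : C_2 (6T13, order 72), PGL(2,5) (6T14, order 120), S_6 (6T16, order 720). By Dedekind's theorem, for a prime p not dividing disc(f) the degrees of the irreducible factors of f mod p form the cycle type of an element of G. Factoring f modulo the 79 such primes p <= 421 (skipping 2, 3, 53, which divide the discriminant), each new pattern first appears at: mod 5: f = (x^2 + 3)(x^2 + x + 2)(x^2 + 4x + 1), pattern 2+2+2; mod 7: f = (x^6 + 4x^3 + 4x^2 + 5x + 6), pattern 6; mod 11: f = (x + 5)(x + 9)(x^2 + 2x + 6)(x^2 + 6x + 1), pattern 2+2+1+1; mod 19: f = (x^3 + x + 15)(x^3 + 18x + 8), pattern 3+3; mod 43: f = (x + 2)(x + 10)(x + 11)(x + 31)(x + 37)(x + 38), pattern 1+1+1+1+1+1. No other pattern occurs in this range, so the set of observed cycle types is {2+2+2, 6, 2+2+1+1, 3+3, 1+1+1+1+1+1}. The candidates containing elements of all these cycle types are D_6 (6T3) of order 12, A_4 x C_2 (6T6) of order 24, S_3 x S_3 (6T9) of order 36, S_4 x C_2 (6T11) of order 48, (S_3 x S_3) : C_2 (6T13) of order 72, PGL(2,5) (6T14) of order 120, S_6 (6T16) of order 720; the others are excluded. The observed types are precisely the cycle types that occur in D_6 (6T3). Each of the other remaining candidates has further cycle types, and by the Chebotarev density theorem the matching factorization patterns would occur for a proportion of primes equal to their share of the group: A_4 x C_2 (6T6) additionally contains elements of type 2+1+1+1+1 (3 of its 24 elements, about 12% of primes); S_3 x S_3 (6T9) additionally contains elements of type 3+1+1+1 (4 of its 36 elements, about 11% of primes); S_4 x C_2 (6T11) additionally contains elements of type 4+2, 4+1+1, 2+1+1+1+1 (15 of its 48 elements, about 31% of primes); (S_3 x S_3) : C_2 (6T13) additionally contains elements of type 4+2, 3+2+1, 3+1+1+1, 2+1+1+1+1 (40 of its 72 elements, about 56% of primes); PGL(2,5) (6T14) additionally contains elements of type 5+1, 4+1+1 (54 of its 120 elements, about 45% of primes); S_6 (6T16) additionally contains elements of type 5+1, 4+2, 4+1+1, 3+2+1, 3+1+1+1, 2+1+1+1+1 (499 of its 720 elements, about 69% of primes). None of the 79 primes tested shows any such pattern (for each of these groups the chance of that is below 10^-4), which rules them out. Hence G = D_6 (6T3), of order 12.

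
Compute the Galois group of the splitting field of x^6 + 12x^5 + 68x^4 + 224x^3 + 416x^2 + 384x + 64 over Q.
6T4: A_4

The polynomial f is an irreducible sextic over Q, so G = Gal(f/Q) is one of the 16 transitive subgroups 6T1, ..., 6T16 of S_6. The discriminant of f is 164995463643136 = 12845056^2, a perfect square, so G is contained in A_6. The transitive groups of degree 6 contained in A_6 are: A_4 (6T4, order 12), S_4 (6T7, order 24), (C_3 x C_3) : C_4 (6T10, order 36), PSL(2,5) (6T12, order 60), A_6 (6T15, order 360). By Dedekind's theorem, for a prime p not dividing disc(f) the degrees of the irreducible factors of f mod p form the cycle type of an element of G. Factoring f modulo the 33 such primes p <= 149 (skipping 2, 7, which divide the discriminant), each new pattern first appears at: mod 3: f = (x^3 + x^2 + x + 2)(x^3 + 2x^2 + 2x + 2), pattern 3+3; mod 13: f = (x + 6)(x + 11)(x^2 + 4x + 9)(x^2 + 4x + 10), pattern 2+2+1+1. No other pattern occurs in this range, so the set of observed cycle types is {3+3, 2+2+1+1}. The candidates containing elements of all these cycle types are A_4 (6T4) of order 12, S_4 (6T7) of order 24, (C_3 x C_3) : C_4 (6T10) of order 36, PSL(2,5) (6T12) of order 60, A_6 (6T15) of order 360; the others are excluded. The observed types are precisely the cycle types that occur in A_4 (6T4) (apart from the identity). Each of the other remaining candidates has further cycle types, and by the Chebotarev density theorem the matching factorization patterns would occur for a proportion of primes equal to their share of the group: S_4 (6T7) additionally contains elements of type 4+2 (6 of its 24 elements, about 25% of primes); (C_3 x C_3) : C_4 (6T10) additionally contains elements of type 4+2, 3+1+1+1 (22 of its 36 elements, about 61% of primes); PSL(2,5) (6T12) additionally contains elements of type 5+1 (24 of its 60 elements, about 40% of primes); A_6 (6T15) additionally contains elements of type 5+1, 4+2, 3+1+1+1 (274 of its 360 elements, about 76% of primes). None of the 33 primes tested shows any such pattern (for each of these groups the chance of that is below 10^-4), which rules them out. Hence G = A_4 (6T4), of order 12.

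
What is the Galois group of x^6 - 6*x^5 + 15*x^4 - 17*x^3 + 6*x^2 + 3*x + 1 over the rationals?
C_3 x S_3 (order 18)

The polynomial f is an irreducible sextic over Q, so G = Gal(f/Q) is one of the 16 transitive subgroups 6T1, ..., 6T16 of S_6. The discriminant of f is -177147, which is not a perfect square, so G is not contained in A_6. The transitive groups of degree 6 not contained in A_6 are: C_6 (6T1, order 6), S_3 (6T2, order 6), D_6 (6T3, order 12), C_3 x S_3 (6T5, order 18), A_4 x C_2 (6T6, order 24), S_4 (6T8, order 24), S_3 x S_3 (6T9, order 36), S_4 x C_2 (6T11, order 48), (S_3 x S_3) : C_2 (6T13, order 72), PGL(2,5) (6T14, order 120), S_6 (6T16, order 720). By Dedekind's theorem, for a prime p not dividing disc(f) the degrees of the irreducible factors of f mod p form the cycle type of an element of G. Factoring f modulo the 33 such primes p <= 139 (skipping 3, which divides the discriminant), each new pattern first appears at: mod 2: f = (x^6 + x^4 + x^3 + x + 1), pattern 6; mod 7: f = (x + 2)(x + 4)(x + 5)(x^3 + 4x^2 + 3x + 3), pattern 3+1+1+1; mod 17: f = (x^2 + 3x + 3)(x^2 + 11x + 12)(x^2 + 14x + 9), pattern 2+2+2; mod 19: f = (x^3 + 16x^2 + 3x + 8)(x^3 + 16x^2 + 3x + 12), pattern 3+3; mod 73: f = (x + 41)(x + 42)(x + 43)(x + 50)(x + 51)(x + 59), pattern 1+1+1+1+1+1. No other pattern occurs in this range, so the set of observed cycle types is {6, 3+1+1+1, 2+2+2, 3+3, 1+1+1+1+1+1}. The candidates containing elements of all these cycle types are C_3 x S_3 (6T5) of order 18, S_3 x S_3 (6T9) of order 36, (S_3 x S_3) : C_2 (6T13) of order 72, S_6 (6T16) of order 720; the others are excluded. The observed types are precisely the cycle types that occur in C_3 x S_3 (6T5). Each of the other remaining candidates has further cycle types, and by the Chebotarev density theorem the matching factorization patterns would occur for a proportion of primes equal to their share of the group: S_3 x S_3 (6T9) additionally contains elements of type 2+2+1+1 (9 of its 36 elements, about 25% of primes); (S_3 x S_3) : C_2 (6T13) additionally contains elements of type 4+2, 3+2+1, 2+2+1+1, 2+1+1+1+1 (45 of its 72 elements, about 62% of primes); S_6 (6T16) additionally contains elements of type 5+1, 4+2, 4+1+1, 3+2+1, 2+2+1+1, 2+1+1+1+1 (504 of its 720 elements, about 70% of primes). None of the 33 primes tested shows any such pattern (for each of these groups the chance of that is below 10^-4), which rules them out. Hence G = C_3 x S_3 (6T5), of order 18.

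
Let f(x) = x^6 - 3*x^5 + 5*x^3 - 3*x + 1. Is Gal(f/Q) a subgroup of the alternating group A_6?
No

The polynomial is irreducible of degree 6 over Q. Its discriminant is -34992, which is not a perfect square. A Galois group lies in the alternating group exactly when the discriminant is a square in Q, so the Galois group (S_3) is not contained in A_6.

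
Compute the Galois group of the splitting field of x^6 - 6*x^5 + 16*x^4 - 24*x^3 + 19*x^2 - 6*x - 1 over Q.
6T4: A_4

The polynomial f is an irreducible sextic over Q, so G = Gal(f/Q) is one of the 16 transitive subgroups 6T1, ..., 6T16 of S_6. The discriminant of f is 153664 = 392^2, a perfect square, so G is contained in A_6. The transitive groups of degree 6 contained in A_6 are: A_4 (6T4, order 12), S_4 (6T7, order 24), (C_3 x C_3) : C_4 (6T10, order 36), PSL(2,5) (6T12, order 60), A_6 (6T15, order 360). By Dedekind's theorem, for a prime p not dividing disc(f) the degrees of the irreducible factors of f mod p form the cycle type of an element of G. Factoring f modulo the 33 such primes p <= 149 (skipping 2, 7, which divide the discriminant), each new pattern first appears at: mod 3: f = (x^3 + 2x + 1)(x^3 + 2x + 2), pattern 3+3; mod 13: f = (x + 5)(x + 6)(x^2 + 11x + 6)(x^2 + 11x + 7), pattern 2+2+1+1. No other pattern occurs in this range, so the set of observed cycle types is {3+3, 2+2+1+1}. The candidates containing elements of all these cycle types are A_4 (6T4) of order 12, S_4 (6T7) of order 24, (C_3 x C_3) : C_4 (6T10) of order 36, PSL(2,5) (6T12) of order 60, A_6 (6T15) of order 360; the others are excluded. The observed types are precisely the cycle types that occur in A_4 (6T4) (apart from the identity). Each of the other remaining candidates has further cycle types, and by the Chebotarev density theorem the matching factorization patterns would occur for a proportion of primes equal to their share of the group: S_4 (6T7) additionally contains elements of type 4+2 (6 of its 24 elements, about 25% of primes); (C_3 x C_3) : C_4 (6T10) additionally contains elements of type 4+2, 3+1+1+1 (22 of its 36 elements, about 61% of primes); PSL(2,5) (6T12) additionally contains elements of type 5+1 (24 of its 60 elements, about 40% of primes); A_6 (6T15) additionally contains elements of type 5+1, 4+2, 3+1+1+1 (274 of its 360 elements, about 76% of primes). None of the 33 primes tested shows any such pattern (for each of these groups the chance of that is below 10^-4), which rules them out. Hence G = A_4 (6T4), of order 12.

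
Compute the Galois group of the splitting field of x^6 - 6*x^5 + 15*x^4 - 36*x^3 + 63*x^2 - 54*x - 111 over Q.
The polynomial f is an irreducible sextic over Q, so G = Gal(f/Q) is one of the 16 transitive subgroups 6T1, ..., 6T16 of S_6. The discriminant of f is 5410421842378752, which is not a perfect square, so G is not contained in A_6. The transitive groups of degree 6 not contained in A_6 are: C_6 (6T1, order 6), S_3 (6T2, order 6), D_6 (6T3, order 12), C_3 x S_3 (6T5, order 18), A_4 x C_2 (6T6, order 24), S_4 (6T8, order 24), S_3 x S_3 (6T9, order 36), S_4 x C_2 (6T11, order 48), (S_3 x S_3) : C_2 (6T13, order 72), PGL(2,5) (6T14, order 120), S_6 (6T16, order 720). By Dedekind's theorem, for a prime p not dividing disc(f) the degrees of the irreducible factors of f mod p form the cycle type of an element of G. Factoring f modulo the 23 such primes p <= 97 (skipping 2, 3, which divide the discriminant), each new pattern first appears at: mod 5: f = (x^6 + 4x^5 + 4x^3 + 3x^2 + x + 4), pattern 6; mod 11: f = (x + 5)(x + 9)(x^2 + 3x + 10)(x^2 + 10x + 1), pattern 2+2+1+1; mod 13: f = (x + 3)(x + 9)(x + 11)(x^3 + 10x^2 + 3x + 10), pattern 3+1+1+1; mod 31: f = (x^2 + 14x + 19)(x^2 + 16x + 27)(x^2 + 26x + 19), pattern 2+2+2; mod 97: f = (x^3 + 94x^2 + 3x + 8)(x^3 + 94x^2 + 3x + 71), pattern 3+3. No other pattern occurs in this range, so the set of observed cycle types is {6, 2+2+1+1, 3+1+1+1, 2+2+2, 3+3}. The candidates containing elements of all these cycle types are S_3 x S_3 (6T9) of order 36, (S_3 x S_3) : C_2 (6T13) of order 72, S_6 (6T16) of order 720; the others are excluded. The observed types are precisely the cycle types that occur in S_3 x S_3 (6T9) (apart from the identity). Each of the other remaining candidates has further cycle types, and by the Chebotarev density theorem the matching factorization patterns would occur for a proportion of primes equal to their share of the group: (S_3 x S_3) : C_2 (6T13) additionally contains elements of type 4+2, 3+2+1, 2+1+1+1+1 (36 of its 72 elements, about 50% of primes); S_6 (6T16) additionally contains elements of type 5+1, 4+2, 4+1+1, 3+2+1, 2+1+1+1+1 (459 of its 720 elements, about 64% of primes). None of the 23 primes tested shows any such pattern (for each of these groups the chance of that is below 10^-4), which rules them out. Hence G = S_3 x S_3 (6T9), of order 36.

S_3 x S_3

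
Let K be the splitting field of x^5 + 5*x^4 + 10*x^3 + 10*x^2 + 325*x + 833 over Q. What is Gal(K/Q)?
A_5 (also written A5)

The polynomial f is an irreducible quintic over Q, so G = Gal(f/Q) is a transitive subgroup of S_5: one of C_5 (5T1, order 5), D_5 (5T2, order 10), F_20 (5T3, order 20), A_5 (5T4, order 60) or S_5 (5T5, order 120). The discriminant of f is 1073741824000000 = 32768000^2, a perfect square, so G is contained in A_5. The transitive groups of degree 5 contained in A_5 are: C_5 (5T1, order 5), D_5 (5T2, order 10), A_5 (5T4, order 60). By Dedekind's theorem, for a prime p not dividing disc(f) the degrees of the irreducible factors of f mod p form the cycle type of an element of G. Factoring f modulo the 2 such primes p <= 7 (skipping 2, 5, which divide the discriminant), each new pattern first appears at: mod 3: f = (x^5 + 2x^4 + x^3 + x^2 + x + 2), pattern 5; mod 7: f = (x)(x + 5)(x^3 + 3x + 2), pattern 3+1+1. No other pattern occurs in this range, so the set of observed cycle types is {5, 3+1+1}. Among the candidates above, the only group containing elements of all these cycle types is A_5 (5T4) — each of C_5 (5T1), D_5 (5T2) lacks at least one of them. Hence G = A_5 (5T4), of order 60.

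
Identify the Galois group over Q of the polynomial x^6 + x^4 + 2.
S_4 x C_2 (also written S4xC2)

The polynomial f is an irreducible sextic over Q, so G = Gal(f/Q) is one of the 16 transitive subgroups 6T1, ..., 6T16 of S_6. The discriminant of f is -1722368, which is not a perfect square, so G is not contained in A_6. The transitive groups of degree 6 not contained in A_6 are: C_6 (6T1, order 6), S_3 (6T2, order 6), D_6 (6T3, order 12), C_3 x S_3 (6T5, order 18), A_4 x C_2 (6T6, order 24), S_4 (6T8, order 24), S_3 x S_3 (6T9, order 36), S_4 x C_2 (6T11, order 48), (S_3 x S_3) : C_2 (6T13, order 72), PGL(2,5) (6T14, order 120), S_6 (6T16, order 720). By Dedekind's theorem, for a prime p not dividing disc(f) the degrees of the irreducible factors of f mod p form the cycle type of an element of G. Factoring f modulo the 29 such primes p <= 127 (skipping 2, 29, which divide the discriminant), each new pattern first appears at: mod 3: f = (x^3 + x^2 + x + 2)(x^3 + 2x^2 + x + 1), pattern 3+3; mod 5: f = (x^6 + x^4 + 2), pattern 6; mod 7: f = (x + 3)(x + 4)(x^4 + 3x^2 + 6), pattern 4+1+1; mod 17: f = (x + 5)(x + 12)(x^2 + 2x + 15)(x^2 + 15x + 15), pattern 2+2+1+1; mod 23: f = (x^2 + 4)(x^2 + 10x + 14)(x^2 + 13x + 14), pattern 2+2+2; mod 67: f = (x^2 + 14)(x^4 + 54x^2 + 48), pattern 4+2; mod 127: f = (x + 40)(x + 60)(x + 67)(x + 87)(x^2 + 121), pattern 2+1+1+1+1. No other pattern occurs in this range, so the set of observed cycle types is {3+3, 6, 4+1+1, 2+2+1+1, 2+2+2, 4+2, 2+1+1+1+1}. The candidates containing elements of all these cycle types are S_4 x C_2 (6T11) of order 48, S_6 (6T16) of order 720; the others are excluded. The observed types are precisely the cycle types that occur in S_4 x C_2 (6T11) (apart from the identity). Each of the other remaining candidates has further cycle types, and by the Chebotarev density theorem the matching factorization patterns would occur for a proportion of primes equal to their share of the group: S_6 (6T16) additionally contains elements of type 5+1, 3+2+1, 3+1+1+1 (304 of its 720 elements, about 42% of primes). None of the 29 primes tested shows any such pattern (for each of these groups the chance of that is below 10^-4), which rules them out. Hence G = S_4 x C_2 (6T11), of order 48.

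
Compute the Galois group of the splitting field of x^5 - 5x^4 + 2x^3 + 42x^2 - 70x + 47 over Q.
The polynomial f is an irreducible quintic over Q, so G = Gal(f/Q) is a transitive subgroup of S_5: one of C_5 (5T1, order 5), D_5 (5T2, order 10), F_20 (5T3, order 20), A_5 (5T4, order 60) or S_5 (5T5, order 120). The discriminant of f is 55518595669, which is not a perfect square, so G is not contained in A_5. The transitive groups of degree 5 not contained in A_5 are: F_20 (5T3, order 20), S_5 (5T5, order 120). By Dedekind's theorem, for a prime p not dividing disc(f) the degrees of the irreducible factors of f mod p form the cycle type of an element of G. Factoring f modulo the first such prime p = 2, each new pattern first appears at: mod 2: f = (x^2 + x + 1)(x^3 + x + 1), pattern 3+2. No other pattern occurs in this range, so the set of observed cycle types is {3+2}. Among the candidates above, the only group containing elements of all these cycle types is S_5 (5T5) — F_20 (5T3) lacks at least one of them. Hence G = S_5 (5T5), of order 120.

S_5 (order 120)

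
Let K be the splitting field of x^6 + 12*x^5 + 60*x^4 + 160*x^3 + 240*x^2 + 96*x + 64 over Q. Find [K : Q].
72

The degree of the splitting field over Q equals the order of the Galois group, so first determine the group. The polynomial f is an irreducible sextic over Q, so G = Gal(f/Q) is one of the 16 transitive subgroups 6T1, ..., 6T16 of S_6. The discriminant of f is -9727331052552192, which is not a perfect square, so G is not contained in A_6. The transitive groups of degree 6 not contained in A_6 are: C_6 (6T1, order 6), S_3 (6T2, order 6), D_6 (6T3, order 12), C_3 x S_3 (6T5, order 18), A_4 x C_2 (6T6, order 24), S_4 (6T8, order 24), S_3 x S_3 (6T9, order 36), S_4 x C_2 (6T11, order 48), (S_3 x S_3) : C_2 (6T13, order 72), PGL(2,5) (6T14, order 120), S_6 (6T16, order 720). By Dedekind's theorem, for a prime p not dividing disc(f) the degrees of the irreducible factors of f mod p form the cycle type of an element of G. Factoring f modulo the 27 such primes p <= 127 (skipping 2, 3, 17, 43, which divide the discriminant), each new pattern first appears at: mod 5: f = (x^6 + 2x^5 + x + 4), pattern 6; mod 7: f = (x + 4)(x^2 + 5x + 2)(x^3 + 3x^2 + 4x + 1), pattern 3+2+1; mod 11: f = (x^2 + 4)(x^4 + x^3 + x^2 + 2x + 5), pattern 4+2; mod 13: f = (x + 5)(x + 8)(x^2 + 2x + 12)(x^2 + 10x + 1), pattern 2+2+1+1; mod 61: f = (x + 21)(x + 43)(x + 55)(x + 59)(x^2 + 17x + 47), pattern 2+1+1+1+1; mod 97: f = (x + 1)(x + 75)(x + 79)(x^3 + 51x^2 + 44x + 8), pattern 3+1+1+1; mod 113: f = (x^2 + 27x + 18)(x^2 + 102x + 36)(x^2 + 109x + 28), pattern 2+2+2; mod 127: f = (x^3 + 55x^2 + 26x + 8)(x^3 + 84x^2 + 113x + 8), pattern 3+3. No other pattern occurs in this range, so the set of observed cycle types is {6, 3+2+1, 4+2, 2+2+1+1, 2+1+1+1+1, 3+1+1+1, 2+2+2, 3+3}. The candidates containing elements of all these cycle types are (S_3 x S_3) : C_2 (6T13) of order 72, S_6 (6T16) of order 720; the others are excluded. The observed types are precisely the cycle types that occur in (S_3 x S_3) : C_2 (6T13) (apart from the identity). Each of the other remaining candidates has further cycle types, and by the Chebotarev density theorem the matching factorization patterns would occur for a proportion of primes equal to their share of the group: S_6 (6T16) additionally contains elements of type 5+1, 4+1+1 (234 of its 720 elements, about 32% of primes). None of the 27 primes tested shows any such pattern (for each of these groups the chance of that is below 10^-4), which rules them out. Hence G = (S_3 x S_3) : C_2 (6T13), of order 72. The Galois group (S_3 x S_3) : C_2 (6T13) has order 72, so the splitting field has degree 72 over Q.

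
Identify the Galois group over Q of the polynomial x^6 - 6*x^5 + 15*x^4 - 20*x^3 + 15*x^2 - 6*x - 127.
The polynomial f is an irreducible sextic over Q, so G = Gal(f/Q) is one of the 16 transitive subgroups 6T1, ..., 6T16 of S_6. The discriminant of f is 1603087953297408, which is not a perfect square, so G is not contained in A_6. The transitive groups of degree 6 not contained in A_6 are: C_6 (6T1, order 6), S_3 (6T2, order 6), D_6 (6T3, order 12), C_3 x S_3 (6T5, order 18), A_4 x C_2 (6T6, order 24), S_4 (6T8, order 24), S_3 x S_3 (6T9, order 36), S_4 x C_2 (6T11, order 48), (S_3 x S_3) : C_2 (6T13, order 72), PGL(2,5) (6T14, order 120), S_6 (6T16, order 720). By Dedekind's theorem, for a prime p not dividing disc(f) the degrees of the irreducible factors of f mod p form the cycle type of an element of G. Factoring f modulo the 79 such primes p <= 419 (skipping 2, 3, which divide the discriminant), each new pattern first appears at: mod 5: f = (x^2 + 2)(x^2 + x + 1)(x^2 + 3x + 4), pattern 2+2+2; mod 7: f = (x^3 + 4x^2 + 3x + 2)(x^3 + 4x^2 + 3x + 3), pattern 3+3; mod 13: f = (x^6 + 7x^5 + 2x^4 + 6x^3 + 2x^2 + 7x + 3), pattern 6; mod 17: f = (x + 6)(x + 9)(x^2 + 5x + 9)(x^2 + 8x + 6), pattern 2+2+1+1; mod 31: f = (x + 3)(x + 6)(x + 10)(x + 19)(x + 23)(x + 26), pattern 1+1+1+1+1+1. No other pattern occurs in this range, so the set of observed cycle types is {2+2+2, 3+3, 6, 2+2+1+1, 1+1+1+1+1+1}. The candidates containing elements of all these cycle types are D_6 (6T3) of order 12, A_4 x C_2 (6T6) of order 24, S_3 x S_3 (6T9) of order 36, S_4 x C_2 (6T11) of order 48, (S_3 x S_3) : C_2 (6T13) of order 72, PGL(2,5) (6T14) of order 120, S_6 (6T16) of order 720; the others are excluded. The observed types are precisely the cycle types that occur in D_6 (6T3). Each of the other remaining candidates has further cycle types, and by the Chebotarev density theorem the matching factorization patterns would occur for a proportion of primes equal to their share of the group: A_4 x C_2 (6T6) additionally contains elements of type 2+1+1+1+1 (3 of its 24 elements, about 12% of primes); S_3 x S_3 (6T9) additionally contains elements of type 3+1+1+1 (4 of its 36 elements, about 11% of primes); S_4 x C_2 (6T11) additionally contains elements of type 4+2, 4+1+1, 2+1+1+1+1 (15 of its 48 elements, about 31% of primes); (S_3 x S_3) : C_2 (6T13) additionally contains elements of type 4+2, 3+2+1, 3+1+1+1, 2+1+1+1+1 (40 of its 72 elements, about 56% of primes); PGL(2,5) (6T14) additionally contains elements of type 5+1, 4+1+1 (54 of its 120 elements, about 45% of primes); S_6 (6T16) additionally contains elements of type 5+1, 4+2, 4+1+1, 3+2+1, 3+1+1+1, 2+1+1+1+1 (499 of its 720 elements, about 69% of primes). None of the 79 primes tested shows any such pattern (for each of these groups the chance of that is below 10^-4), which rules them out. Hence G = D_6 (6T3), of order 12.

D_6 (order 12)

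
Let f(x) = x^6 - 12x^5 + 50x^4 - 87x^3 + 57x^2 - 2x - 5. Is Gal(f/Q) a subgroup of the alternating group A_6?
Yes

The polynomial is irreducible of degree 6 over Q. Its discriminant is 30991489 = 5567^2, a perfect square. A Galois group lies in the alternating group exactly when the discriminant is a square in Q, so the Galois group (PSL(2,5)) is contained in A_6.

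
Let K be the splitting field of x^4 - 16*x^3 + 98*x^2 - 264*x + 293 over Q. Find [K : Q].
12

The degree of the splitting field over Q equals the order of the Galois group, so first determine the group. The polynomial is an irreducible quartic over Q and its discriminant is 12845056 = 3584^2, a perfect square, so the Galois group is contained in A_4. The resolvent cubic y^3 - 98*y^2 + 3052*y - 29848 is irreducible over Q. An irreducible resolvent with square discriminant gives A_4. The Galois group A_4 (4T4) has order 12, so the splitting field has degree 12 over Q.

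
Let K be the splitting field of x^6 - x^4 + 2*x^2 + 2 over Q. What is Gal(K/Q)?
The polynomial f is an irreducible sextic over Q, so G = Gal(f/Q) is one of the 16 transitive subgroups 6T1, ..., 6T16 of S_6. The discriminant of f is -5120000, which is not a perfect square, so G is not contained in A_6. The transitive groups of degree 6 not contained in A_6 are: C_6 (6T1, order 6), S_3 (6T2, order 6), D_6 (6T3, order 12), C_3 x S_3 (6T5, order 18), A_4 x C_2 (6T6, order 24), S_4 (6T8, order 24), S_3 x S_3 (6T9, order 36), S_4 x C_2 (6T11, order 48), (S_3 x S_3) : C_2 (6T13, order 72), PGL(2,5) (6T14, order 120), S_6 (6T16, order 720). By Dedekind's theorem, for a prime p not dividing disc(f) the degrees of the irreducible factors of f mod p form the cycle type of an element of G. Factoring f modulo the 22 such primes p <= 89 (skipping 2, 5, which divide the discriminant), each new pattern first appears at: mod 3: f = (x^3 + x^2 + 2)(x^3 + 2x^2 + 1), pattern 3+3; mod 7: f = (x^2 + 2)(x^2 + x + 6)(x^2 + 6x + 6), pattern 2+2+2; mod 13: f = (x + 4)(x + 9)(x^4 + 2x^2 + 8), pattern 4+1+1; mod 43: f = (x + 12)(x + 31)(x^2 + 4)(x^2 + 10), pattern 2+2+1+1. No other pattern occurs in this range, so the set of observed cycle types is {3+3, 2+2+2, 4+1+1, 2+2+1+1}. The candidates containing elements of all these cycle types are S_4 (6T8) of order 24, S_4 x C_2 (6T11) of order 48, PGL(2,5) (6T14) of order 120, S_6 (6T16) of order 720; the others are excluded. The observed types are precisely the cycle types that occur in S_4 (6T8) (apart from the identity). Each of the other remaining candidates has further cycle types, and by the Chebotarev density theorem the matching factorization patterns would occur for a proportion of primes equal to their share of the group: S_4 x C_2 (6T11) additionally contains elements of type 6, 4+2, 2+1+1+1+1 (17 of its 48 elements, about 35% of primes); PGL(2,5) (6T14) additionally contains elements of type 6, 5+1 (44 of its 120 elements, about 37% of primes); S_6 (6T16) additionally contains elements of type 6, 5+1, 4+2, 3+2+1, 3+1+1+1, 2+1+1+1+1 (529 of its 720 elements, about 73% of primes). None of the 22 primes tested shows any such pattern (for each of these groups the chance of that is below 10^-4), which rules them out. Hence G = S_4 (6T8), of order 24.

6T8: S_4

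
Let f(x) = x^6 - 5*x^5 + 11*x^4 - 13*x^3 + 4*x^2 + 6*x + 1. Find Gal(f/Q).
6T10: (C_3 x C_3) : C_4

The polynomial f is an irreducible sextic over Q, so G = Gal(f/Q) is one of the 16 transitive subgroups 6T1, ..., 6T16 of S_6. The discriminant of f is 525625 = 725^2, a perfect square, so G is contained in A_6. The transitive groups of degree 6 contained in A_6 are: A_4 (6T4, order 12), S_4 (6T7, order 24), (C_3 x C_3) : C_4 (6T10, order 36), PSL(2,5) (6T12, order 60), A_6 (6T15, order 360). By Dedekind's theorem, for a prime p not dividing disc(f) the degrees of the irreducible factors of f mod p form the cycle type of an element of G. Factoring f modulo the 19 such primes p <= 73 (skipping 5, 29, which divide the discriminant), each new pattern first appears at: mod 2: f = (x^2 + x + 1)(x^4 + x + 1), pattern 4+2; mod 11: f = (x^3 + x^2 + 3x + 1)(x^3 + 5x^2 + 3x + 1), pattern 3+3; mod 19: f = (x + 10)(x + 11)(x^2 + 2x + 2)(x^2 + 10x + 7), pattern 2+2+1+1; mod 61: f = (x + 27)(x + 34)(x + 41)(x^3 + 15x^2 + 3x + 1), pattern 3+1+1+1. No other pattern occurs in this range, so the set of observed cycle types is {4+2, 3+3, 2+2+1+1, 3+1+1+1}. The candidates containing elements of all these cycle types are (C_3 x C_3) : C_4 (6T10) of order 36, A_6 (6T15) of order 360; the others are excluded. The observed types are precisely the cycle types that occur in (C_3 x C_3) : C_4 (6T10) (apart from the identity). Each of the other remaining candidates has further cycle types, and by the Chebotarev density theorem the matching factorization patterns would occur for a proportion of primes equal to their share of the group: A_6 (6T15) additionally contains elements of type 5+1 (144 of its 360 elements, about 40% of primes). None of the 19 primes tested shows any such pattern (for each of these groups the chance of that is below 10^-4), which rules them out. Hence G = (C_3 x C_3) : C_4 (6T10), of order 36.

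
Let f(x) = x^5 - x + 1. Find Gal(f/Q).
The polynomial f is an irreducible quintic over Q, so G = Gal(f/Q) is a transitive subgroup of S_5: one of C_5 (5T1, order 5), D_5 (5T2, order 10), F_20 (5T3, order 20), A_5 (5T4, order 60) or S_5 (5T5, order 120). The discriminant of f is 2869, which is not a perfect square, so G is not contained in A_5. The transitive groups of degree 5 not contained in A_5 are: F_20 (5T3, order 20), S_5 (5T5, order 120). By Dedekind's theorem, for a prime p not dividing disc(f) the degrees of the irreducible factors of f mod p form the cycle type of an element of G. Factoring f modulo the first such prime p = 2, each new pattern first appears at: mod 2: f = (x^2 + x + 1)(x^3 + x^2 + 1), pattern 3+2. No other pattern occurs in this range, so the set of observed cycle types is {3+2}. Among the candidates above, the only group containing elements of all these cycle types is S_5 (5T5) — F_20 (5T3) lacks at least one of them. Hence G = S_5 (5T5), of order 120.

5T5: S_5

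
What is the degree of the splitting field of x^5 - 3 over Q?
The degree of the splitting field over Q equals the order of the Galois group, so first determine the group. The polynomial f is an irreducible quintic over Q, so G = Gal(f/Q) is a transitive subgroup of S_5: one of C_5 (5T1, order 5), D_5 (5T2, order 10), F_20 (5T3, order 20), A_5 (5T4, order 60) or S_5 (5T5, order 120). The discriminant of f is 253125, which is not a perfect square, so G is not contained in A_5. The transitive groups of degree 5 not contained in A_5 are: F_20 (5T3, order 20), S_5 (5T5, order 120). By Dedekind's theorem, for a prime p not dividing disc(f) the degrees of the irreducible factors of f mod p form the cycle type of an element of G. Factoring f modulo the 18 such primes p <= 71 (skipping 3, 5, which divide the discriminant), each new pattern first appears at: mod 2: f = (x + 1)(x^4 + x^3 + x^2 + x + 1), pattern 4+1; mod 11: f = (x^5 + 8), pattern 5; mod 19: f = (x + 9)(x^2 + 12x + 5)(x^2 + 17x + 5), pattern 2+2+1; mod 41: f = (x + 3)(x + 7)(x + 13)(x + 29)(x + 30), pattern 1+1+1+1+1. No other pattern occurs in this range, so the set of observed cycle types is {4+1, 5, 2+2+1, 1+1+1+1+1}. The candidates containing elements of all these cycle types are F_20 (5T3) of order 20, S_5 (5T5) of order 120; the others are excluded. The observed types are precisely the cycle types that occur in F_20 (5T3). Each of the other remaining candidates has further cycle types, and by the Chebotarev density theorem the matching factorization patterns would occur for a proportion of primes equal to their share of the group: S_5 (5T5) additionally contains elements of type 3+2, 3+1+1, 2+1+1+1 (50 of its 120 elements, about 42% of primes). None of the 18 primes tested shows any such pattern (for each of these groups the chance of that is below 10^-4), which rules them out. Hence G = F_20 (5T3), of order 20. The Galois group F_20 (5T3) has order 20, so the splitting field has degree 20 over Q.

20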